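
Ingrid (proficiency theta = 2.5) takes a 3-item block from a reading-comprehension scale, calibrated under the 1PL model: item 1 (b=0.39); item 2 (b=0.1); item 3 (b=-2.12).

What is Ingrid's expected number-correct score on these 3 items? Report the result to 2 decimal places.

P(theta) = 1 / (1 + exp(−(theta − b)))
P_1 = 1/(1+e^{-2.1100}) = 0.8919
P_2 = 1/(1+e^{-2.4000}) = 0.9168
P_3 = 1/(1+e^{-4.6200}) = 0.9902
E[score] = 0.8919 + 0.9168 + 0.9902 = 2.7989

2.80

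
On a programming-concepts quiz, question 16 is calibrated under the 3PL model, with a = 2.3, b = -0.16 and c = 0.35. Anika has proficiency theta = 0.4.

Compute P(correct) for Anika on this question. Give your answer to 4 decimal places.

0.8595

P(theta) = c + (1 − c) · 1 / (1 + exp(−a(theta − b)))
Exponent: 2.3 × (0.4 − (-0.16)) = 1.2880
1/(1 + e^{-1.2880}) = 0.7838
P = 0.35 + 0.65 × 0.7838 = 0.8595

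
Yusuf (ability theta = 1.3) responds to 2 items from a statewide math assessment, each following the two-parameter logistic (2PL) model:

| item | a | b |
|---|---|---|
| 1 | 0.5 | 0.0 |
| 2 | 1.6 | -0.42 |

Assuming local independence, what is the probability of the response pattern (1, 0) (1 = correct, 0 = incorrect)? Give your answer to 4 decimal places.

P(theta) = 1 / (1 + exp(−a(theta − b)))
P_1 = 1/(1+e^{-0.6500}) = 0.6570
P_2 = 1/(1+e^{-2.7520}) = 0.9400
L = P_1 × (1−P_2) = 0.6570 × 0.0600 = 0.03940

0.0394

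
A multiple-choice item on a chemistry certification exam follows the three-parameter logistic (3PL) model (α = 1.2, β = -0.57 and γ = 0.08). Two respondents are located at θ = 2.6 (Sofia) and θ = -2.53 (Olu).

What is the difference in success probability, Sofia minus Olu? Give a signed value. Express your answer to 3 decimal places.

P(θ) = γ + (1 − γ) · 1 / (1 + exp(−α(θ − β)))
P(Sofia) = 0.9799  [exponent 3.8040]
P(Olu) = 0.1600  [exponent -2.3520]
Difference = 0.9799 − 0.1600 = 0.8200

0.820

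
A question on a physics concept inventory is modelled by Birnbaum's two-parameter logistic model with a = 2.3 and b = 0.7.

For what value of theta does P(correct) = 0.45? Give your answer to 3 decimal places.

0.613

P(theta) = 1 / (1 + exp(−a(theta − b)))
logit = ln(0.4500/0.5500) = -0.2007
theta = b + logit/(a) = 0.7 + (-0.2007)/2.3000 = 0.6128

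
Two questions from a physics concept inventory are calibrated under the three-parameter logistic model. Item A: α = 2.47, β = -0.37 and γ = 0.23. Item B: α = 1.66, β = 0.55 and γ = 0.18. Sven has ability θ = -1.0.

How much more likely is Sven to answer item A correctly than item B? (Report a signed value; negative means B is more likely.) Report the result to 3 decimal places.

0.126

P(θ) = γ + (1 − γ) · 1 / (1 + exp(−α(θ − β)))
P_A = 0.3641
P_B = 0.2381
P_A − P_B = 0.1260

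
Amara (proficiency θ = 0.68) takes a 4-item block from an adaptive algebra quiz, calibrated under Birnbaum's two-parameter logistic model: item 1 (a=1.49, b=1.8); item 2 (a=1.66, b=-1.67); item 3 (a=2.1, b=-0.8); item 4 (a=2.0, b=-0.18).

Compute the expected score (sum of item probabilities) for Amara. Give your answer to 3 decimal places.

P(θ) = 1 / (1 + exp(−a(θ − b)))
P_1 = 1/(1+e^{1.6688}) = 0.1586
P_2 = 1/(1+e^{-3.9010}) = 0.9802
P_3 = 1/(1+e^{-3.1080}) = 0.9572
P_4 = 1/(1+e^{-1.7200}) = 0.8481
E[score] = 0.1586 + 0.9802 + 0.9572 + 0.8481 = 2.9441

2.944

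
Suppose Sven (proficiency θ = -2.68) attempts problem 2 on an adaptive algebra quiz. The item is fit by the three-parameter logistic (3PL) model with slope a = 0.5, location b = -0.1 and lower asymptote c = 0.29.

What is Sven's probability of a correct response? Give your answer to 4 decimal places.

P(θ) = c + (1 − c) · 1 / (1 + exp(−a(θ − b)))
Exponent: 0.5 × (-2.68 − (-0.1)) = -1.2900
1/(1 + e^{1.2900}) = 0.2159
P = 0.29 + 0.71 × 0.2159 = 0.4433

0.4433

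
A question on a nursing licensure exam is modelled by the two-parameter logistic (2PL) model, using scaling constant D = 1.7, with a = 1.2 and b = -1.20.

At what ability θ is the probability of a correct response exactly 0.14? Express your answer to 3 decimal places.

P(θ) = 1 / (1 + exp(−D·a(θ − b)))
logit = ln(0.1400/0.8600) = -1.8153
θ = b + logit/(1.7·a) = -1.20 + (-1.8153)/2.0400 = -2.0898

-2.090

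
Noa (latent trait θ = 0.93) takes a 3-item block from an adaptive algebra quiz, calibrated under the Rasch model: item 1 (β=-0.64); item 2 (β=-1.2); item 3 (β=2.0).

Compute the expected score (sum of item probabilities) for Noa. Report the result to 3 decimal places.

1.977

P(θ) = 1 / (1 + exp(−(θ − β)))
P_1 = 1/(1+e^{-1.5700}) = 0.8278
P_2 = 1/(1+e^{-2.1300}) = 0.8938
P_3 = 1/(1+e^{1.0700}) = 0.2554
E[score] = 0.8278 + 0.8938 + 0.2554 = 1.9770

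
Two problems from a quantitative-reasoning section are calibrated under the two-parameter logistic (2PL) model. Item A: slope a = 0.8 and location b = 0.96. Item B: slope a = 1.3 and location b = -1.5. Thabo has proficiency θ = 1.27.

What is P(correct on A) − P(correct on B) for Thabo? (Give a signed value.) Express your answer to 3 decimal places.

P(θ) = 1 / (1 + exp(−a(θ − b)))
P_A = 0.5617
P_B = 0.9734
P_A − P_B = -0.4117

-0.412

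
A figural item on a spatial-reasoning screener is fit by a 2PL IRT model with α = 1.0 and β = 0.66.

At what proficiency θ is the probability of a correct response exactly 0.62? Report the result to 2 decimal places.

1.15

P(θ) = 1 / (1 + exp(−α(θ − β)))
logit = ln(0.6200/0.3800) = 0.4895
θ = β + logit/(α) = 0.66 + 0.4895/1.0000 = 1.1495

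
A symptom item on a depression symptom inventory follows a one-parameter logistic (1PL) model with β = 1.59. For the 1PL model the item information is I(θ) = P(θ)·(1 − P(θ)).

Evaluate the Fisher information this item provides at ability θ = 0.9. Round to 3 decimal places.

0.222

P = 1/(1+e^{0.6900}) = 0.3340
P(1−P) = 0.3340 × 0.6660 = 0.2225
I = P(1−P) = 0.22245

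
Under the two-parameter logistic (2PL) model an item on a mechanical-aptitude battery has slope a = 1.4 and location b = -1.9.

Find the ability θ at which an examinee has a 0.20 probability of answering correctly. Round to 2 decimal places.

P(θ) = 1 / (1 + exp(−a(θ − b)))
logit = ln(0.2000/0.8000) = -1.3863
θ = b + logit/(a) = -1.9 + (-1.3863)/1.4000 = -2.8902

-2.89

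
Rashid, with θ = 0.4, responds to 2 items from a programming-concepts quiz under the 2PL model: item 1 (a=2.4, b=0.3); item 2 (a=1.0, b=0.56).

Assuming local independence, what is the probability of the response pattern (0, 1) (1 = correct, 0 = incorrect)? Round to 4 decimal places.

P(θ) = 1 / (1 + exp(−a(θ − b)))
P_1 = 1/(1+e^{-0.2400}) = 0.5597
P_2 = 1/(1+e^{0.1600}) = 0.4601
L = (1−P_1) × P_2 = 0.4403 × 0.4601 = 0.20257

0.2026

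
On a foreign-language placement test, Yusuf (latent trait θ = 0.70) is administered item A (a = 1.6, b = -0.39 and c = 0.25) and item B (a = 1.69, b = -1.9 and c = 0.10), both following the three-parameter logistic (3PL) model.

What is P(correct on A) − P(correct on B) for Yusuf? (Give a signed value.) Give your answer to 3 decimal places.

P(θ) = c + (1 − c) · 1 / (1 + exp(−a(θ − b)))
P_A = 0.8884
P_B = 0.9890
P_A − P_B = -0.1006

-0.101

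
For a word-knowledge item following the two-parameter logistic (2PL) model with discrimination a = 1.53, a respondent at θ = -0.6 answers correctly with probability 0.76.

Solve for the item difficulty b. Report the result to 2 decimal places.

-1.35

P(θ) = 1 / (1 + exp(−a(θ − b)))
logit(0.76) = ln(0.76/0.24) = 1.1527
b = θ − logit/(a) = -0.6 − 1.1527/1.5300 = -1.3534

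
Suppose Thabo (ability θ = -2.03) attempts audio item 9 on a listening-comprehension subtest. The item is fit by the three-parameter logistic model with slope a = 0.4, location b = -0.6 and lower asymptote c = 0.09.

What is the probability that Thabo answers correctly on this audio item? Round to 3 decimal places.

0.418

P(θ) = c + (1 − c) · 1 / (1 + exp(−a(θ − b)))
Exponent: 0.4 × (-2.03 − (-0.6)) = -0.5720
1/(1 + e^{0.5720}) = 0.3608
P = 0.09 + 0.91 × 0.3608 = 0.4183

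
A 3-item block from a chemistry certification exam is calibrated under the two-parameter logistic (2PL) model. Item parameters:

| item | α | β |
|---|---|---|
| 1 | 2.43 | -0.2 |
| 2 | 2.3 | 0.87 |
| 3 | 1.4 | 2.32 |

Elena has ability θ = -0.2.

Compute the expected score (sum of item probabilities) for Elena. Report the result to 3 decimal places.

P(θ) = 1 / (1 + exp(−α(θ − β)))
P_1 = 1/(1+e^{0.0000}) = 0.5000
P_2 = 1/(1+e^{2.4610}) = 0.0786
P_3 = 1/(1+e^{3.5280}) = 0.0285
E[score] = 0.5000 + 0.0786 + 0.0285 = 0.6072

0.607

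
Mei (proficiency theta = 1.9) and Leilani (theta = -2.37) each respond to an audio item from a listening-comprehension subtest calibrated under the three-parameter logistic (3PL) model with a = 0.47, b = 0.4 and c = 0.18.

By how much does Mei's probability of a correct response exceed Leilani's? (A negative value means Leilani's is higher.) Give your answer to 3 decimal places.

P(theta) = c + (1 − c) · 1 / (1 + exp(−a(theta − b)))
P(Mei) = 0.7288  [exponent 0.7050]
P(Leilani) = 0.3554  [exponent -1.3019]
Difference = 0.7288 − 0.3554 = 0.3735

0.373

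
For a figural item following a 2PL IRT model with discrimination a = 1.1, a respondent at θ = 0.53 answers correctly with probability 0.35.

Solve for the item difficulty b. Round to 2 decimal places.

1.09

P(θ) = 1 / (1 + exp(−a(θ − b)))
logit(0.35) = ln(0.35/0.65) = -0.6190
b = θ − logit/(a) = 0.53 − (-0.6190)/1.1000 = 1.0928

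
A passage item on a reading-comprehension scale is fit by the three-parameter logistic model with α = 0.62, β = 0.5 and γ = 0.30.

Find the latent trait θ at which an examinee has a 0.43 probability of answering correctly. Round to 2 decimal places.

P(θ) = γ + (1 − γ) · 1 / (1 + exp(−α(θ − β)))
Remove guessing floor: (0.43 − 0.30)/(1 − 0.30) = 0.1857
logit = ln(0.1857/0.8143) = -1.4781
θ = β + logit/(α) = 0.5 + (-1.4781)/0.6200 = -1.8840

-1.88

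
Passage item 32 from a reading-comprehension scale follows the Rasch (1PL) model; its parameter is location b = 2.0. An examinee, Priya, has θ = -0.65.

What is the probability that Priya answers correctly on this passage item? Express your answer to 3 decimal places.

0.066

P(θ) = 1 / (1 + exp(−(θ − b)))
Exponent: (-0.65 − 2.0) = -2.6500
1/(1 + e^{2.6500}) = 0.0660
P = 0.0660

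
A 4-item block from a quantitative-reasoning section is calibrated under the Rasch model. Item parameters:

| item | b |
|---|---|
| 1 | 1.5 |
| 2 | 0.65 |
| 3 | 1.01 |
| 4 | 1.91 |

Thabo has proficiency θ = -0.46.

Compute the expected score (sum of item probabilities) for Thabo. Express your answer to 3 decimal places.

P(θ) = 1 / (1 + exp(−(θ − b)))
P_1 = 1/(1+e^{1.9600}) = 0.1235
P_2 = 1/(1+e^{1.1100}) = 0.2479
P_3 = 1/(1+e^{1.4700}) = 0.1869
P_4 = 1/(1+e^{2.3700}) = 0.0855
E[score] = 0.1235 + 0.2479 + 0.1869 + 0.0855 = 0.6438

0.644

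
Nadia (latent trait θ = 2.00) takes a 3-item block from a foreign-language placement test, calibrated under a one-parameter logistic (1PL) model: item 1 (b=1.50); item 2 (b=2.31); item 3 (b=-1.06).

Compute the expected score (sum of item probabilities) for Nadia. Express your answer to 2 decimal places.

P(θ) = 1 / (1 + exp(−(θ − b)))
P_1 = 1/(1+e^{-0.5000}) = 0.6225
P_2 = 1/(1+e^{0.3100}) = 0.4231
P_3 = 1/(1+e^{-3.0600}) = 0.9552
E[score] = 0.6225 + 0.4231 + 0.9552 = 2.0008

2.00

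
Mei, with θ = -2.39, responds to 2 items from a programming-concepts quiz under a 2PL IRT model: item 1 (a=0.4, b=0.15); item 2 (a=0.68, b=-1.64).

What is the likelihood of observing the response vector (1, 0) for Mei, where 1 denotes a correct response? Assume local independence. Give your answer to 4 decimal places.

P(θ) = 1 / (1 + exp(−a(θ − b)))
P_1 = 1/(1+e^{1.0160}) = 0.2658
P_2 = 1/(1+e^{0.5100}) = 0.3752
L = P_1 × (1−P_2) = 0.2658 × 0.6248 = 0.16608

0.1661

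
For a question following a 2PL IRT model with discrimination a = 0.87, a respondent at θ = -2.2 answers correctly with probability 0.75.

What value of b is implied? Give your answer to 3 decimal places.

P(θ) = 1 / (1 + exp(−a(θ − b)))
logit(0.75) = ln(0.75/0.25) = 1.0986
b = θ − logit/(a) = -2.2 − 1.0986/0.8700 = -3.4628

-3.463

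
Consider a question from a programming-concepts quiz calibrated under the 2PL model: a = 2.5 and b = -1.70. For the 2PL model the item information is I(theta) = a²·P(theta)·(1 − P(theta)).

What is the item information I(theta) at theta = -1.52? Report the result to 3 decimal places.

1.486

P = 1/(1+e^{-0.4500}) = 0.6106
P(1−P) = 0.6106 × 0.3894 = 0.2378
I = a² × P(1−P) = 2.5² × 0.2378 = 1.48599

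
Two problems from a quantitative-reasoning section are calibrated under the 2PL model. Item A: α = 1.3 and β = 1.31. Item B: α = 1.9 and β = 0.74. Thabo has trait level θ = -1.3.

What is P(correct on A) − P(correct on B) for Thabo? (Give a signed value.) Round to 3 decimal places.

P(θ) = 1 / (1 + exp(−α(θ − β)))
P_A = 0.0325
P_B = 0.0203
P_A − P_B = 0.0122

0.012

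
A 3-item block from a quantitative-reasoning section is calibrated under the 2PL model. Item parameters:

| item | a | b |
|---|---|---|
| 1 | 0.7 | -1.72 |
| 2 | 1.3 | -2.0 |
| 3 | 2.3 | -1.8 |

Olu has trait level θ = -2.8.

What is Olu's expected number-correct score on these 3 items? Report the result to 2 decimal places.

P(θ) = 1 / (1 + exp(−a(θ − b)))
P_1 = 1/(1+e^{0.7560}) = 0.3195
P_2 = 1/(1+e^{1.0400}) = 0.2611
P_3 = 1/(1+e^{2.3000}) = 0.0911
E[score] = 0.3195 + 0.2611 + 0.0911 = 0.6718

0.67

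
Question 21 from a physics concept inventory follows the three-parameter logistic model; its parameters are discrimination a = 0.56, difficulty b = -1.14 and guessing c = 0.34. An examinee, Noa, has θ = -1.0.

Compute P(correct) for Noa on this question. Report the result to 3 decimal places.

0.683

P(θ) = c + (1 − c) · 1 / (1 + exp(−a(θ − b)))
Exponent: 0.56 × (-1.0 − (-1.14)) = 0.0784
1/(1 + e^{-0.0784}) = 0.5196
P = 0.34 + 0.66 × 0.5196 = 0.6829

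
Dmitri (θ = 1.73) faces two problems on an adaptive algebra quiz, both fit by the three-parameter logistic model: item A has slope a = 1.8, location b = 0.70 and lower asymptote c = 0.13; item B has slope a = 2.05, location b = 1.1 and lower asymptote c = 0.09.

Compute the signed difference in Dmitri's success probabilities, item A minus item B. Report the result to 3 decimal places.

P(θ) = c + (1 − c) · 1 / (1 + exp(−a(θ − b)))
P_A = 0.8822
P_B = 0.8038
P_A − P_B = 0.0784

0.078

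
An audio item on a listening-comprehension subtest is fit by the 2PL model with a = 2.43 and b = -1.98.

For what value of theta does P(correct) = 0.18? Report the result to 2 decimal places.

-2.60

P(theta) = 1 / (1 + exp(−a(theta − b)))
logit = ln(0.1800/0.8200) = -1.5163
theta = b + logit/(a) = -1.98 + (-1.5163)/2.4300 = -2.6040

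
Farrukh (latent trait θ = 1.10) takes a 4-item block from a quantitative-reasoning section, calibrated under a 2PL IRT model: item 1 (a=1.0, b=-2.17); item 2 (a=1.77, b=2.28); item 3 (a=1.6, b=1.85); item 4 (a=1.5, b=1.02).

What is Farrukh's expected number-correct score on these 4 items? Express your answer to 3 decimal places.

P(θ) = 1 / (1 + exp(−a(θ − b)))
P_1 = 1/(1+e^{-3.2700}) = 0.9634
P_2 = 1/(1+e^{2.0886}) = 0.1102
P_3 = 1/(1+e^{1.2000}) = 0.2315
P_4 = 1/(1+e^{-0.1200}) = 0.5300
E[score] = 0.9634 + 0.1102 + 0.2315 + 0.5300 = 1.8350

1.835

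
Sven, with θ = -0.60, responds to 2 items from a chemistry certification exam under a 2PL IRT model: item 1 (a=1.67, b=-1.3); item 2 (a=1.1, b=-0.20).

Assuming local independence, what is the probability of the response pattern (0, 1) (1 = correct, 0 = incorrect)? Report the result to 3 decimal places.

P(θ) = 1 / (1 + exp(−a(θ − b)))
P_1 = 1/(1+e^{-1.1690}) = 0.7630
P_2 = 1/(1+e^{0.4400}) = 0.3917
L = (1−P_1) × P_2 = 0.2370 × 0.3917 = 0.09286

0.093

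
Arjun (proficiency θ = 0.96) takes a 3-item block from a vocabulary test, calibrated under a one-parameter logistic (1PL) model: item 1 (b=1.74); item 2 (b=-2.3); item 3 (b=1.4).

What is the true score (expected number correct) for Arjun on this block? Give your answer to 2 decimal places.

1.67

P(θ) = 1 / (1 + exp(−(θ − b)))
P_1 = 1/(1+e^{0.7800}) = 0.3143
P_2 = 1/(1+e^{-3.2600}) = 0.9630
P_3 = 1/(1+e^{0.4400}) = 0.3917
E[score] = 0.3143 + 0.9630 + 0.3917 = 1.6691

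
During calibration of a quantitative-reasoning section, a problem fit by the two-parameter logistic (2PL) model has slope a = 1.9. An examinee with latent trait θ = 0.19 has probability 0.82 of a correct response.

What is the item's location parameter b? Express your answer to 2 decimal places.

P(θ) = 1 / (1 + exp(−a(θ − b)))
logit(0.82) = ln(0.82/0.18) = 1.5163
b = θ − logit/(a) = 0.19 − 1.5163/1.9000 = -0.6081

-0.61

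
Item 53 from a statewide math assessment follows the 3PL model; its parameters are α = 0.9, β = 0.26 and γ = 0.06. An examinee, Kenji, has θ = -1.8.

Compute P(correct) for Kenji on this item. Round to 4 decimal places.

P(θ) = γ + (1 − γ) · 1 / (1 + exp(−α(θ − β)))
Exponent: 0.9 × (-1.8 − 0.26) = -1.8540
1/(1 + e^{1.8540}) = 0.1354
P = 0.06 + 0.94 × 0.1354 = 0.1873

0.1873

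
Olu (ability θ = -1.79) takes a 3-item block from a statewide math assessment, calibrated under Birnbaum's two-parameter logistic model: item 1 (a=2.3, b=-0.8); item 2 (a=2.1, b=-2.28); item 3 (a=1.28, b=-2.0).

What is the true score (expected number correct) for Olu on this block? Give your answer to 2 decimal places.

P(θ) = 1 / (1 + exp(−a(θ − b)))
P_1 = 1/(1+e^{2.2770}) = 0.0930
P_2 = 1/(1+e^{-1.0290}) = 0.7367
P_3 = 1/(1+e^{-0.2688}) = 0.5668
E[score] = 0.0930 + 0.7367 + 0.5668 = 1.3966

1.40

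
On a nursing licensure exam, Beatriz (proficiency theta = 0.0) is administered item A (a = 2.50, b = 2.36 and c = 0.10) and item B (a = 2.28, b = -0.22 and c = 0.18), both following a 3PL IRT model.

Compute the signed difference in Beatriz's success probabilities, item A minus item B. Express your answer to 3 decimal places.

-0.588

P(theta) = c + (1 − c) · 1 / (1 + exp(−a(theta − b)))
P_A = 0.1025
P_B = 0.6907
P_A − P_B = -0.5883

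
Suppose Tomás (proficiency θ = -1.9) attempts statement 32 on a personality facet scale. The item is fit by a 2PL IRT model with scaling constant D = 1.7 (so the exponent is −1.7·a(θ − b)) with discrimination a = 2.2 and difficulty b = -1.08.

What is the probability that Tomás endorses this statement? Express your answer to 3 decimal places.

P(θ) = 1 / (1 + exp(−D·a(θ − b)))
Exponent: 1.7 × 2.2 × (-1.9 − (-1.08)) = -3.0668
1/(1 + e^{3.0668}) = 0.0445
P = 0.0445

0.044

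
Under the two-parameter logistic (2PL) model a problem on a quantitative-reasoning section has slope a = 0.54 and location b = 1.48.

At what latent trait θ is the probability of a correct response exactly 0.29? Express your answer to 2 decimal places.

P(θ) = 1 / (1 + exp(−a(θ − b)))
logit = ln(0.2900/0.7100) = -0.8954
θ = b + logit/(a) = 1.48 + (-0.8954)/0.5400 = -0.1781

-0.18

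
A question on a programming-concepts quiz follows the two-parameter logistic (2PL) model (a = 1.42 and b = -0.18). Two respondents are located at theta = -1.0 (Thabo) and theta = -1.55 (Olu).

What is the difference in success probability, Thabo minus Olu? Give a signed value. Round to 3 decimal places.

0.113

P(theta) = 1 / (1 + exp(−a(theta − b)))
P(Thabo) = 0.2379  [exponent -1.1644]
P(Olu) = 0.1251  [exponent -1.9454]
Difference = 0.2379 − 0.1251 = 0.1128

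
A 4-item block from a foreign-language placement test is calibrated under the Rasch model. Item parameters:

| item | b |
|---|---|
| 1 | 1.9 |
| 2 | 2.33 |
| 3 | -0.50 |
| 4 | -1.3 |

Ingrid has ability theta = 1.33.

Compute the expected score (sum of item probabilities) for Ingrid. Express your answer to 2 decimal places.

P(theta) = 1 / (1 + exp(−(theta − b)))
P_1 = 1/(1+e^{0.5700}) = 0.3612
P_2 = 1/(1+e^{1.0000}) = 0.2689
P_3 = 1/(1+e^{-1.8300}) = 0.8618
P_4 = 1/(1+e^{-2.6300}) = 0.9328
E[score] = 0.3612 + 0.2689 + 0.8618 + 0.9328 = 2.4247

2.42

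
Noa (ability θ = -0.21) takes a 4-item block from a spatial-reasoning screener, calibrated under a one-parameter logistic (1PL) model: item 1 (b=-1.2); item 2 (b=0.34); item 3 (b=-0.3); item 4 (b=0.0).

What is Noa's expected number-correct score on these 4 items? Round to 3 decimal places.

P(θ) = 1 / (1 + exp(−(θ − b)))
P_1 = 1/(1+e^{-0.9900}) = 0.7291
P_2 = 1/(1+e^{0.5500}) = 0.3659
P_3 = 1/(1+e^{-0.0900}) = 0.5225
P_4 = 1/(1+e^{0.2100}) = 0.4477
E[score] = 0.7291 + 0.3659 + 0.5225 + 0.4477 = 2.0651

2.065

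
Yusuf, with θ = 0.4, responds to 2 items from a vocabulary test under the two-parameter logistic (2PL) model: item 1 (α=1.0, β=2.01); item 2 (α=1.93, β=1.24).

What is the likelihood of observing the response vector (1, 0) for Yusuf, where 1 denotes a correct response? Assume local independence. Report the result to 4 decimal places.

P(θ) = 1 / (1 + exp(−α(θ − β)))
P_1 = 1/(1+e^{1.6100}) = 0.1666
P_2 = 1/(1+e^{1.6212}) = 0.1650
L = P_1 × (1−P_2) = 0.1666 × 0.8350 = 0.13909

0.1391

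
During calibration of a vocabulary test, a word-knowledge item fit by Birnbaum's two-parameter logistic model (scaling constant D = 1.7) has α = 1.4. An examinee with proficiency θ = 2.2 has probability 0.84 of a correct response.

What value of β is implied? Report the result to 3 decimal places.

P(θ) = 1 / (1 + exp(−D·α(θ − β)))
logit(0.84) = ln(0.84/0.16) = 1.6582
β = θ − logit/(1.7·α) = 2.2 − 1.6582/2.3800 = 1.5033

1.503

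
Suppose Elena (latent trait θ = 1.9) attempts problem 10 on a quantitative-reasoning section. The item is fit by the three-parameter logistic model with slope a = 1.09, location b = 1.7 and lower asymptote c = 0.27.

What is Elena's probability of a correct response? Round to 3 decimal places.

0.675

P(θ) = c + (1 − c) · 1 / (1 + exp(−a(θ − b)))
Exponent: 1.09 × (1.9 − 1.7) = 0.2180
1/(1 + e^{-0.2180}) = 0.5543
P = 0.27 + 0.73 × 0.5543 = 0.6746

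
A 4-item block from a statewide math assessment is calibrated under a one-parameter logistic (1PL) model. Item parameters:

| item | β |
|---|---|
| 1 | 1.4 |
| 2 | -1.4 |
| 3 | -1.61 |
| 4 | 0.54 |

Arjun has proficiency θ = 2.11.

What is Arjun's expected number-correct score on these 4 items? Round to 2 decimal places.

P(θ) = 1 / (1 + exp(−(θ − β)))
P_1 = 1/(1+e^{-0.7100}) = 0.6704
P_2 = 1/(1+e^{-3.5100}) = 0.9710
P_3 = 1/(1+e^{-3.7200}) = 0.9763
P_4 = 1/(1+e^{-1.5700}) = 0.8278
E[score] = 0.6704 + 0.9710 + 0.9763 + 0.8278 = 3.4455

3.45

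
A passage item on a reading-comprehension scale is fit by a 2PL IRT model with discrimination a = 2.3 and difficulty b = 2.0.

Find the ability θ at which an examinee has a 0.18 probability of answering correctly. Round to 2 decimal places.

P(θ) = 1 / (1 + exp(−a(θ − b)))
logit = ln(0.1800/0.8200) = -1.5163
θ = b + logit/(a) = 2.0 + (-1.5163)/2.3000 = 1.3407

1.34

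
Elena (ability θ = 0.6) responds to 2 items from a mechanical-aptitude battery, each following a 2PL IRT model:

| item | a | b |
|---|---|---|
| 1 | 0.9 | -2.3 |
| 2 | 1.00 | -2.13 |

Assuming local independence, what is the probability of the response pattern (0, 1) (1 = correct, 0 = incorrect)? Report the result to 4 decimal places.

0.0643

P(θ) = 1 / (1 + exp(−a(θ − b)))
P_1 = 1/(1+e^{-2.6100}) = 0.9315
P_2 = 1/(1+e^{-2.7300}) = 0.9388
L = (1−P_1) × P_2 = 0.0685 × 0.9388 = 0.06430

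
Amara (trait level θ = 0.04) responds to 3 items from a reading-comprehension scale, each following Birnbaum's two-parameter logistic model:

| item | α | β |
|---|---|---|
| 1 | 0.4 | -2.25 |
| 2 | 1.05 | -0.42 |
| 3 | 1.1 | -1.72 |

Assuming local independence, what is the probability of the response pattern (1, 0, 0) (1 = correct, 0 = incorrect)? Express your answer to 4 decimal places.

0.0344

P(θ) = 1 / (1 + exp(−α(θ − β)))
P_1 = 1/(1+e^{-0.9160}) = 0.7142
P_2 = 1/(1+e^{-0.4830}) = 0.6185
P_3 = 1/(1+e^{-1.9360}) = 0.8739
L = P_1 × (1−P_2) × (1−P_3) = 0.7142 × 0.3815 × 0.1261 = 0.03436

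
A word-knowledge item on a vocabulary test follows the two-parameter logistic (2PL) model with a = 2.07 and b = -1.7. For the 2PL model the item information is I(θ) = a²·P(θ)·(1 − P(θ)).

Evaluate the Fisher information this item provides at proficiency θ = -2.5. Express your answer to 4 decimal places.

P = 1/(1+e^{1.6560}) = 0.1603
P(1−P) = 0.1603 × 0.8397 = 0.1346
I = a² × P(1−P) = 2.07² × 0.1346 = 0.57676

0.5768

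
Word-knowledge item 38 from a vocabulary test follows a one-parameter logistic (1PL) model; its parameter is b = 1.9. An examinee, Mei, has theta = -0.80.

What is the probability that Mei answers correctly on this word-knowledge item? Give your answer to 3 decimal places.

P(theta) = 1 / (1 + exp(−(theta − b)))
Exponent: (-0.80 − 1.9) = -2.7000
1/(1 + e^{2.7000}) = 0.0630
P = 0.0630

0.063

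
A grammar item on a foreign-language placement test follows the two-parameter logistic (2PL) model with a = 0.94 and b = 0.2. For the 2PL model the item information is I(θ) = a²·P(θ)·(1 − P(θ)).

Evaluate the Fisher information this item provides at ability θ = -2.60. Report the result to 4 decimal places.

0.0553

P = 1/(1+e^{2.6320}) = 0.0671
P(1−P) = 0.0671 × 0.9329 = 0.0626
I = a² × P(1−P) = 0.94² × 0.0626 = 0.05532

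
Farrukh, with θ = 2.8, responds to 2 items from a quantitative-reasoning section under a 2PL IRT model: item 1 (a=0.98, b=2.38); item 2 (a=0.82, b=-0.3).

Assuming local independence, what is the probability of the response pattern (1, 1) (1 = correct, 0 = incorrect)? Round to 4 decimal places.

0.5576

P(θ) = 1 / (1 + exp(−a(θ − b)))
P_1 = 1/(1+e^{-0.4116}) = 0.6015
P_2 = 1/(1+e^{-2.5420}) = 0.9270
L = P_1 × P_2 = 0.6015 × 0.9270 = 0.55758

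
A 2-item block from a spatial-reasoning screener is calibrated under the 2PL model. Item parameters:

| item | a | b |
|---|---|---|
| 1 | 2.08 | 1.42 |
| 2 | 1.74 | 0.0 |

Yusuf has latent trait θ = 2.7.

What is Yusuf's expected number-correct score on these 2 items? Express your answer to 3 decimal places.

1.926

P(θ) = 1 / (1 + exp(−a(θ − b)))
P_1 = 1/(1+e^{-2.6624}) = 0.9348
P_2 = 1/(1+e^{-4.6980}) = 0.9910
E[score] = 0.9348 + 0.9910 = 1.9257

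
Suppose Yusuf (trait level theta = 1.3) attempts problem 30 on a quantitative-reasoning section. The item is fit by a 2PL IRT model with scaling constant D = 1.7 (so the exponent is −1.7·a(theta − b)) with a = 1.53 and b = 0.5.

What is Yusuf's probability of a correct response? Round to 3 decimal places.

0.889

P(theta) = 1 / (1 + exp(−D·a(theta − b)))
Exponent: 1.7 × 1.53 × (1.3 − 0.5) = 2.0808
1/(1 + e^{-2.0808}) = 0.8890
P = 0.8890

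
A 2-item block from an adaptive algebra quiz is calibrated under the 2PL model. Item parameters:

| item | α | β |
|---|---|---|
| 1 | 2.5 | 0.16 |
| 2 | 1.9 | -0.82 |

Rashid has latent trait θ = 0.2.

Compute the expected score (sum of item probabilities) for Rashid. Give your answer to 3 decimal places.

P(θ) = 1 / (1 + exp(−α(θ − β)))
P_1 = 1/(1+e^{-0.1000}) = 0.5250
P_2 = 1/(1+e^{-1.9380}) = 0.8741
E[score] = 0.5250 + 0.8741 = 1.3991

1.399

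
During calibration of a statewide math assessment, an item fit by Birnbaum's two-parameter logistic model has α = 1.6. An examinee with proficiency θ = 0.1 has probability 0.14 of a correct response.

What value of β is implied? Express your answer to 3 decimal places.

1.235

P(θ) = 1 / (1 + exp(−α(θ − β)))
logit(0.14) = ln(0.14/0.86) = -1.8153
β = θ − logit/(α) = 0.1 − (-1.8153)/1.6000 = 1.2346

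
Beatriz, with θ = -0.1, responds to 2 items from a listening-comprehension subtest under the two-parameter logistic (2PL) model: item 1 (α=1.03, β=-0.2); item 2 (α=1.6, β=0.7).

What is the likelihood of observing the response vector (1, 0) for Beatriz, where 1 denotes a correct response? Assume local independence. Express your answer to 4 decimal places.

P(θ) = 1 / (1 + exp(−α(θ − β)))
P_1 = 1/(1+e^{-0.1030}) = 0.5257
P_2 = 1/(1+e^{1.2800}) = 0.2176
L = P_1 × (1−P_2) = 0.5257 × 0.7824 = 0.41136

0.4114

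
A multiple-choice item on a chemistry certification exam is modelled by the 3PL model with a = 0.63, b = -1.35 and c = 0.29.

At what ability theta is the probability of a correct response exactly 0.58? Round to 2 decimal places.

-1.94

P(theta) = c + (1 − c) · 1 / (1 + exp(−a(theta − b)))
Remove guessing floor: (0.58 − 0.29)/(1 − 0.29) = 0.4085
logit = ln(0.4085/0.5915) = -0.3704
theta = b + logit/(a) = -1.35 + (-0.3704)/0.6300 = -1.9379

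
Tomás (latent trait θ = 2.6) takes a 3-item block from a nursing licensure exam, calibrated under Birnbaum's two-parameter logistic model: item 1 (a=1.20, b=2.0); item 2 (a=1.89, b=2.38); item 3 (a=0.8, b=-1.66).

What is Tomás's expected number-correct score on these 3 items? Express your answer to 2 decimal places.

2.24

P(θ) = 1 / (1 + exp(−a(θ − b)))
P_1 = 1/(1+e^{-0.7200}) = 0.6726
P_2 = 1/(1+e^{-0.4158}) = 0.6025
P_3 = 1/(1+e^{-3.4080}) = 0.9680
E[score] = 0.6726 + 0.6025 + 0.9680 = 2.2430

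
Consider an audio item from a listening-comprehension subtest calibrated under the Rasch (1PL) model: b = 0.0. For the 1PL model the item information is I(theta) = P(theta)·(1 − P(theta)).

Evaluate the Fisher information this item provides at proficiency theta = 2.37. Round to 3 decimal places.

P = 1/(1+e^{-2.3700}) = 0.9145
P(1−P) = 0.9145 × 0.0855 = 0.0782
I = P(1−P) = 0.07818

0.078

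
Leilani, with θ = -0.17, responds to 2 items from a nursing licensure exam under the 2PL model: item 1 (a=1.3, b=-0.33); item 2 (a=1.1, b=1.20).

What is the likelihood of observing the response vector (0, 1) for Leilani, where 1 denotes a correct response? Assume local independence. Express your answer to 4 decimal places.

0.0813

P(θ) = 1 / (1 + exp(−a(θ − b)))
P_1 = 1/(1+e^{-0.2080}) = 0.5518
P_2 = 1/(1+e^{1.5070}) = 0.1814
L = (1−P_1) × P_2 = 0.4482 × 0.1814 = 0.08129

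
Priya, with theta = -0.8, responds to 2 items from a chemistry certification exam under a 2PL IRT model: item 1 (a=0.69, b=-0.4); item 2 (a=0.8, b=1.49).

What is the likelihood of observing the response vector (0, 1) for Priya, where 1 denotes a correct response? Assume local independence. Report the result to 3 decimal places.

P(theta) = 1 / (1 + exp(−a(theta − b)))
P_1 = 1/(1+e^{0.2760}) = 0.4314
P_2 = 1/(1+e^{1.8320}) = 0.1380
L = (1−P_1) × P_2 = 0.5686 × 0.1380 = 0.07846

0.078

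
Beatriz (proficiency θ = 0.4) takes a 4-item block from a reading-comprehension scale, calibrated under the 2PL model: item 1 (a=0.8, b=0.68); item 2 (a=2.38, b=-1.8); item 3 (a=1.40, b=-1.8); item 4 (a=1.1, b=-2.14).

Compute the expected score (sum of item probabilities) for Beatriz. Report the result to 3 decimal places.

P(θ) = 1 / (1 + exp(−a(θ − b)))
P_1 = 1/(1+e^{0.2240}) = 0.4442
P_2 = 1/(1+e^{-5.2360}) = 0.9947
P_3 = 1/(1+e^{-3.0800}) = 0.9561
P_4 = 1/(1+e^{-2.7940}) = 0.9424
E[score] = 0.4442 + 0.9947 + 0.9561 + 0.9424 = 3.3374

3.337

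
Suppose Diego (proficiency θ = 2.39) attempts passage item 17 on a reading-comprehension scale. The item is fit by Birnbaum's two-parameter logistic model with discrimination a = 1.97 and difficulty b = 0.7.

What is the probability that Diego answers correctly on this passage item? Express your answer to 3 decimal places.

P(θ) = 1 / (1 + exp(−a(θ − b)))
Exponent: 1.97 × (2.39 − 0.7) = 3.3293
1/(1 + e^{-3.3293}) = 0.9654

0.965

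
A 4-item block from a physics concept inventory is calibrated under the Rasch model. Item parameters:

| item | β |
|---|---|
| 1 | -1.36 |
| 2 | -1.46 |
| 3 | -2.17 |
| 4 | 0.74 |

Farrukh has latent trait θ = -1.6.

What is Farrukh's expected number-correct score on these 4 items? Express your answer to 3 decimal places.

1.632

P(θ) = 1 / (1 + exp(−(θ − β)))
P_1 = 1/(1+e^{0.2400}) = 0.4403
P_2 = 1/(1+e^{0.1400}) = 0.4651
P_3 = 1/(1+e^{-0.5700}) = 0.6388
P_4 = 1/(1+e^{2.3400}) = 0.0879
E[score] = 0.4403 + 0.4651 + 0.6388 + 0.0879 = 1.6320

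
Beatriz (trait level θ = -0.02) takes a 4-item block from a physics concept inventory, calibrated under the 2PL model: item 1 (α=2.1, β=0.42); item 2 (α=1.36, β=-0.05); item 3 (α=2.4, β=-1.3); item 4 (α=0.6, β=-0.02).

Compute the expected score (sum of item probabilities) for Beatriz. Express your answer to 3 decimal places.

P(θ) = 1 / (1 + exp(−α(θ − β)))
P_1 = 1/(1+e^{0.9240}) = 0.2841
P_2 = 1/(1+e^{-0.0408}) = 0.5102
P_3 = 1/(1+e^{-3.0720}) = 0.9557
P_4 = 1/(1+e^{0.0000}) = 0.5000
E[score] = 0.2841 + 0.5102 + 0.9557 + 0.5000 = 2.2501

2.250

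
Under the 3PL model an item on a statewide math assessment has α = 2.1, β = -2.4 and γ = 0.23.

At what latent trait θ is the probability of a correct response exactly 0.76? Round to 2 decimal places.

-2.02

P(θ) = γ + (1 − γ) · 1 / (1 + exp(−α(θ − β)))
Remove guessing floor: (0.76 − 0.23)/(1 − 0.23) = 0.6883
logit = ln(0.6883/0.3117) = 0.7922
θ = β + logit/(α) = -2.4 + 0.7922/2.1000 = -2.0227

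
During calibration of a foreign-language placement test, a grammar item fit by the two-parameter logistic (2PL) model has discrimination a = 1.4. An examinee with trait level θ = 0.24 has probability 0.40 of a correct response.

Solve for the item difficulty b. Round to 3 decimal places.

0.530

P(θ) = 1 / (1 + exp(−a(θ − b)))
logit(0.40) = ln(0.40/0.60) = -0.4055
b = θ − logit/(a) = 0.24 − (-0.4055)/1.4000 = 0.5296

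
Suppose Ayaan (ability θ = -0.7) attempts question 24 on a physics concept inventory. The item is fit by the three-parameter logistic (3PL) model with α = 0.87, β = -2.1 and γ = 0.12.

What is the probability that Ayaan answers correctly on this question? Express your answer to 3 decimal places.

0.799

P(θ) = γ + (1 − γ) · 1 / (1 + exp(−α(θ − β)))
Exponent: 0.87 × (-0.7 − (-2.1)) = 1.2180
1/(1 + e^{-1.2180}) = 0.7717
P = 0.12 + 0.88 × 0.7717 = 0.7991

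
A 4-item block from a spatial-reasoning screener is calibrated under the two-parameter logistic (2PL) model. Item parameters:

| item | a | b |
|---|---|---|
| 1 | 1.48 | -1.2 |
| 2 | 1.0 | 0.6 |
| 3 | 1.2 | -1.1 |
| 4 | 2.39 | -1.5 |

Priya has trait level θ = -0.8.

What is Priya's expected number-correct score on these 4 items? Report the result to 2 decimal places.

2.27

P(θ) = 1 / (1 + exp(−a(θ − b)))
P_1 = 1/(1+e^{-0.5920}) = 0.6438
P_2 = 1/(1+e^{1.4000}) = 0.1978
P_3 = 1/(1+e^{-0.3600}) = 0.5890
P_4 = 1/(1+e^{-1.6730}) = 0.8420
E[score] = 0.6438 + 0.1978 + 0.5890 + 0.8420 = 2.2727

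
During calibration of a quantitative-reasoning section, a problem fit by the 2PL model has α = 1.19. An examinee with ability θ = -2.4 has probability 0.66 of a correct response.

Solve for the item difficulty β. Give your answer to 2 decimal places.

-2.96

P(θ) = 1 / (1 + exp(−α(θ − β)))
logit(0.66) = ln(0.66/0.34) = 0.6633
β = θ − logit/(α) = -2.4 − 0.6633/1.1900 = -2.9574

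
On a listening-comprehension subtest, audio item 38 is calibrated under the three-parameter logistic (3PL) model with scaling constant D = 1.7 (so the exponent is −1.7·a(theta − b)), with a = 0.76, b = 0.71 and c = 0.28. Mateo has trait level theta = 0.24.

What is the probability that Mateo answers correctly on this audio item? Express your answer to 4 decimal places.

0.5339

P(theta) = c + (1 − c) · 1 / (1 + exp(−D·a(theta − b)))
Exponent: 1.7 × 0.76 × (0.24 − 0.71) = -0.6072
1/(1 + e^{0.6072}) = 0.3527
P = 0.28 + 0.72 × 0.3527 = 0.5339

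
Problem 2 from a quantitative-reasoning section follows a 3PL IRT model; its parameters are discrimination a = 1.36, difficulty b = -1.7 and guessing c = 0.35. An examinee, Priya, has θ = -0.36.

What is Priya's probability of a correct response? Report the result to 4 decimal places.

0.9096

P(θ) = c + (1 − c) · 1 / (1 + exp(−a(θ − b)))
Exponent: 1.36 × (-0.36 − (-1.7)) = 1.8224
1/(1 + e^{-1.8224}) = 0.8609
P = 0.35 + 0.65 × 0.8609 = 0.9096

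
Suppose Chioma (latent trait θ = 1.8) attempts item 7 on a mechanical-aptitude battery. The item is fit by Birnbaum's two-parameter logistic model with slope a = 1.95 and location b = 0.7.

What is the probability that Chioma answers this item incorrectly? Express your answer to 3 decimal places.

P(θ) = 1 / (1 + exp(−a(θ − b)))
Exponent: 1.95 × (1.8 − 0.7) = 2.1450
1/(1 + e^{-2.1450}) = 0.8952
P(incorrect) = 1 − 0.8952 = 0.1048

0.105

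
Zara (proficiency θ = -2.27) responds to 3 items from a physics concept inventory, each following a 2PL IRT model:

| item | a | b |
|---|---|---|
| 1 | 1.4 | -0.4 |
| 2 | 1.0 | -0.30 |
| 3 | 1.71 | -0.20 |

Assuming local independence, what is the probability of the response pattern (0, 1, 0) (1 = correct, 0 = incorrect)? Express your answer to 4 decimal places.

P(θ) = 1 / (1 + exp(−a(θ − b)))
P_1 = 1/(1+e^{2.6180}) = 0.0680
P_2 = 1/(1+e^{1.9700}) = 0.1224
P_3 = 1/(1+e^{3.5397}) = 0.0282
L = (1−P_1) × P_2 × (1−P_3) = 0.9320 × 0.1224 × 0.9718 = 0.11085

0.1109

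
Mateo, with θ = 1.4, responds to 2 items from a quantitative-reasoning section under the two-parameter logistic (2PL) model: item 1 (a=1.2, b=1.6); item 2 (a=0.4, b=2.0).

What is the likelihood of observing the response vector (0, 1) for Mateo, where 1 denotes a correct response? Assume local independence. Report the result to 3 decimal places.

P(θ) = 1 / (1 + exp(−a(θ − b)))
P_1 = 1/(1+e^{0.2400}) = 0.4403
P_2 = 1/(1+e^{0.2400}) = 0.4403
L = (1−P_1) × P_2 = 0.5597 × 0.4403 = 0.24643

0.246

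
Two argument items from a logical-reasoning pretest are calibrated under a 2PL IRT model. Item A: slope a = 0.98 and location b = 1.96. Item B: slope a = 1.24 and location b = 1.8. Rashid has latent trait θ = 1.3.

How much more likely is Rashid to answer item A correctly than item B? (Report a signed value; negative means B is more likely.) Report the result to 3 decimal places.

-0.006

P(θ) = 1 / (1 + exp(−a(θ − b)))
P_A = 0.3437
P_B = 0.3498
P_A − P_B = -0.0061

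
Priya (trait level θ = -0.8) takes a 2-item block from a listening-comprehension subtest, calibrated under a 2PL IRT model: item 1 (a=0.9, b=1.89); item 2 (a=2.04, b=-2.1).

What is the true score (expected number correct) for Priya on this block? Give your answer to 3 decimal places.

1.016

P(θ) = 1 / (1 + exp(−a(θ − b)))
P_1 = 1/(1+e^{2.4210}) = 0.0816
P_2 = 1/(1+e^{-2.6520}) = 0.9341
E[score] = 0.0816 + 0.9341 = 1.0157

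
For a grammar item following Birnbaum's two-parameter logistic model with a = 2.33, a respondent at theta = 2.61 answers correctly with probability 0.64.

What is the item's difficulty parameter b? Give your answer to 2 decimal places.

P(theta) = 1 / (1 + exp(−a(theta − b)))
logit(0.64) = ln(0.64/0.36) = 0.5754
b = theta − logit/(a) = 2.61 − 0.5754/2.3300 = 2.3631

2.36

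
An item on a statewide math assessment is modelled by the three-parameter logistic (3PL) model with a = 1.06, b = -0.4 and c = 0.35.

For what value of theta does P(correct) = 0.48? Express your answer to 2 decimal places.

-1.71

P(theta) = c + (1 − c) · 1 / (1 + exp(−a(theta − b)))
Remove guessing floor: (0.48 − 0.35)/(1 − 0.35) = 0.2000
logit = ln(0.2000/0.8000) = -1.3863
theta = b + logit/(a) = -0.4 + (-1.3863)/1.0600 = -1.7078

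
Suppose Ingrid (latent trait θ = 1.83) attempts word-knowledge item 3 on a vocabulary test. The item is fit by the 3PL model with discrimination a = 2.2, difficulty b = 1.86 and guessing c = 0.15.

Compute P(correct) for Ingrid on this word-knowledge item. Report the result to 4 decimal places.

P(θ) = c + (1 − c) · 1 / (1 + exp(−a(θ − b)))
Exponent: 2.2 × (1.83 − 1.86) = -0.0660
1/(1 + e^{0.0660}) = 0.4835
P = 0.15 + 0.85 × 0.4835 = 0.5610

0.5610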